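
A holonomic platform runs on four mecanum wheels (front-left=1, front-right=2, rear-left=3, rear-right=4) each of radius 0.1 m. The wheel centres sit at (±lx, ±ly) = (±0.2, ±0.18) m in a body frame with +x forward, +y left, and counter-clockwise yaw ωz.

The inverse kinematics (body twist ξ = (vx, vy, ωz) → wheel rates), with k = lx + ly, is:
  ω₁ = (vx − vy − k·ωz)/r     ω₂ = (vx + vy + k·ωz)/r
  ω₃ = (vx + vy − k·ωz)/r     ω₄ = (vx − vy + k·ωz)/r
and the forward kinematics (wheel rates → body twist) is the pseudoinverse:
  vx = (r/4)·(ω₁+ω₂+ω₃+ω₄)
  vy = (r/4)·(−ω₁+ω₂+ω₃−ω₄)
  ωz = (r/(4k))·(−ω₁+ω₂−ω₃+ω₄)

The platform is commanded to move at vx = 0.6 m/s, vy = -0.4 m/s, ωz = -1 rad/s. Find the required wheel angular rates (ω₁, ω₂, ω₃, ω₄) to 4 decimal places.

(13.8000, -1.8000, 5.8000, 6.2000)

k = lx + ly = 0.2 + 0.18 = 0.3800;  k·ωz = 0.3800·-1 = -0.3800
ω₁ (FL) = (vx − vy − k·ωz)/r = 1.3800/0.1 = 13.8000
ω₂ (FR) = (vx + vy + k·ωz)/r = -0.1800/0.1 = -1.8000
ω₃ (RL) = (vx + vy − k·ωz)/r = 0.5800/0.1 = 5.8000
ω₄ (RR) = (vx − vy + k·ωz)/r = 0.6200/0.1 = 6.2000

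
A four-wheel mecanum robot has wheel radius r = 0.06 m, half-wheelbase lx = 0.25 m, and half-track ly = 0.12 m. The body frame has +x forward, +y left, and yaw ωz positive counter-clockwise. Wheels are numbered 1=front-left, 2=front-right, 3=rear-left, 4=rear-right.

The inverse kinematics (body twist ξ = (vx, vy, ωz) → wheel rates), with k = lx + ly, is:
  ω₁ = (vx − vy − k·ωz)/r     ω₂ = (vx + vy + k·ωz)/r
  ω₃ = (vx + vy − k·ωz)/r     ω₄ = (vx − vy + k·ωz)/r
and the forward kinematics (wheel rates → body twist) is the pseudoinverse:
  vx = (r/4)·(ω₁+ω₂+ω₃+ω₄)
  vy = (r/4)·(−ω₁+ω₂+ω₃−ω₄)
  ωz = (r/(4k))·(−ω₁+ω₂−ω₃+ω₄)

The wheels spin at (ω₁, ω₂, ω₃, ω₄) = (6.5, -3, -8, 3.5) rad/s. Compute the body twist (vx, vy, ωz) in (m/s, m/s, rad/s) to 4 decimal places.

k = lx + ly = 0.25 + 0.12 = 0.3700
ω₁+ω₂+ω₃+ω₄ = -1.0000  →  vx = (0.06/4)·-1.0000 = -0.0150
−ω₁+ω₂+ω₃−ω₄ = -21.0000  →  vy = (0.06/4)·-21.0000 = -0.3150
−ω₁+ω₂−ω₃+ω₄ = 2.0000  →  ωz = (0.06/1.4800)·2.0000 = 0.0811

(-0.0150, -0.3150, 0.0811)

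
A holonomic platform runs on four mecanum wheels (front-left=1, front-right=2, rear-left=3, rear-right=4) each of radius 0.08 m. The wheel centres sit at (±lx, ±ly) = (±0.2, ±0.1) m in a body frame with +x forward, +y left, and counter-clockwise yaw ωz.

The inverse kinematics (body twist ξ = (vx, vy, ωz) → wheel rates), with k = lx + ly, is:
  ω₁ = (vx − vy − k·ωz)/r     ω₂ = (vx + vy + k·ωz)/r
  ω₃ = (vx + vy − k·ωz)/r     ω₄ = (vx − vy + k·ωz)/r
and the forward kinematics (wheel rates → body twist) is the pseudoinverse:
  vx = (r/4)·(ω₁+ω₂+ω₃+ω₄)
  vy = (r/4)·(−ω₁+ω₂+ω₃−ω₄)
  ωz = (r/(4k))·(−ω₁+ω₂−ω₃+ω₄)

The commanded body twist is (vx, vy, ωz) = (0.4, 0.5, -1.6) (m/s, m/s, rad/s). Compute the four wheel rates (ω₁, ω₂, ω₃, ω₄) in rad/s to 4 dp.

(4.7500, 5.2500, 17.2500, -7.2500)

k = lx + ly = 0.2 + 0.1 = 0.3000;  k·ωz = 0.3000·-1.6 = -0.4800
ω₁ (FL) = (vx − vy − k·ωz)/r = 0.3800/0.08 = 4.7500
ω₂ (FR) = (vx + vy + k·ωz)/r = 0.4200/0.08 = 5.2500
ω₃ (RL) = (vx + vy − k·ωz)/r = 1.3800/0.08 = 17.2500
ω₄ (RR) = (vx − vy + k·ωz)/r = -0.5800/0.08 = -7.2500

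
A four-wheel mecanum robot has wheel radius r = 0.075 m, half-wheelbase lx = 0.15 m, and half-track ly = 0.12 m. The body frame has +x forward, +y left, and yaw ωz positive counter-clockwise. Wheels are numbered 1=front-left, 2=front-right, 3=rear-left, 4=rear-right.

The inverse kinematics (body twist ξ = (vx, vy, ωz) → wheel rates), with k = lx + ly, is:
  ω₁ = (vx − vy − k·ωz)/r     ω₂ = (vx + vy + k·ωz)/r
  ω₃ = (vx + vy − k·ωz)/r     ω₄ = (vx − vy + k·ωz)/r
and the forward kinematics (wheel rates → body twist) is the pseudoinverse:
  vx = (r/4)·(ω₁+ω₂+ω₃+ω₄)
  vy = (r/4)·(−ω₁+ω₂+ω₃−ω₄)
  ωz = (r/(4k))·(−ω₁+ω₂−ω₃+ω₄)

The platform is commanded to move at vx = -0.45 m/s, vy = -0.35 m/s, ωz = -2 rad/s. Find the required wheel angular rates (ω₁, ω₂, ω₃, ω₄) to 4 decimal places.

k = lx + ly = 0.15 + 0.12 = 0.2700;  k·ωz = 0.2700·-2 = -0.5400
ω₁ (FL) = (vx − vy − k·ωz)/r = 0.4400/0.075 = 5.8667
ω₂ (FR) = (vx + vy + k·ωz)/r = -1.3400/0.075 = -17.8667
ω₃ (RL) = (vx + vy − k·ωz)/r = -0.2600/0.075 = -3.4667
ω₄ (RR) = (vx − vy + k·ωz)/r = -0.6400/0.075 = -8.5333

(5.8667, -17.8667, -3.4667, -8.5333)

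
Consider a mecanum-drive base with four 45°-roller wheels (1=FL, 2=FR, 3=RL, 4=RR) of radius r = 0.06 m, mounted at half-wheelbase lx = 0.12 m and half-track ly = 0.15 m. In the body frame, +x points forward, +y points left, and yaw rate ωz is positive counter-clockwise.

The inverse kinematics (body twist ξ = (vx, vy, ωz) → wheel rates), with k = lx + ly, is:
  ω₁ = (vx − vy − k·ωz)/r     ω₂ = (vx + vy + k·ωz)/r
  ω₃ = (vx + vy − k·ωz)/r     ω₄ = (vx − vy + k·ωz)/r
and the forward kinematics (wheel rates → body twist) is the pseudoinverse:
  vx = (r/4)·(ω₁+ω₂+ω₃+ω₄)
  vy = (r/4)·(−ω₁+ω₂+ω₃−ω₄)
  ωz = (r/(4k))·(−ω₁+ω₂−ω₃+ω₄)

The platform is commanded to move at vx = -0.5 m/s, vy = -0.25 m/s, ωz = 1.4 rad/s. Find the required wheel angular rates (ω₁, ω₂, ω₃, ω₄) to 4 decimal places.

(-10.4667, -6.2000, -18.8000, 2.1333)

k = lx + ly = 0.12 + 0.15 = 0.2700;  k·ωz = 0.2700·1.4 = 0.3780
ω₁ (FL) = (vx − vy − k·ωz)/r = -0.6280/0.06 = -10.4667
ω₂ (FR) = (vx + vy + k·ωz)/r = -0.3720/0.06 = -6.2000
ω₃ (RL) = (vx + vy − k·ωz)/r = -1.1280/0.06 = -18.8000
ω₄ (RR) = (vx − vy + k·ωz)/r = 0.1280/0.06 = 2.1333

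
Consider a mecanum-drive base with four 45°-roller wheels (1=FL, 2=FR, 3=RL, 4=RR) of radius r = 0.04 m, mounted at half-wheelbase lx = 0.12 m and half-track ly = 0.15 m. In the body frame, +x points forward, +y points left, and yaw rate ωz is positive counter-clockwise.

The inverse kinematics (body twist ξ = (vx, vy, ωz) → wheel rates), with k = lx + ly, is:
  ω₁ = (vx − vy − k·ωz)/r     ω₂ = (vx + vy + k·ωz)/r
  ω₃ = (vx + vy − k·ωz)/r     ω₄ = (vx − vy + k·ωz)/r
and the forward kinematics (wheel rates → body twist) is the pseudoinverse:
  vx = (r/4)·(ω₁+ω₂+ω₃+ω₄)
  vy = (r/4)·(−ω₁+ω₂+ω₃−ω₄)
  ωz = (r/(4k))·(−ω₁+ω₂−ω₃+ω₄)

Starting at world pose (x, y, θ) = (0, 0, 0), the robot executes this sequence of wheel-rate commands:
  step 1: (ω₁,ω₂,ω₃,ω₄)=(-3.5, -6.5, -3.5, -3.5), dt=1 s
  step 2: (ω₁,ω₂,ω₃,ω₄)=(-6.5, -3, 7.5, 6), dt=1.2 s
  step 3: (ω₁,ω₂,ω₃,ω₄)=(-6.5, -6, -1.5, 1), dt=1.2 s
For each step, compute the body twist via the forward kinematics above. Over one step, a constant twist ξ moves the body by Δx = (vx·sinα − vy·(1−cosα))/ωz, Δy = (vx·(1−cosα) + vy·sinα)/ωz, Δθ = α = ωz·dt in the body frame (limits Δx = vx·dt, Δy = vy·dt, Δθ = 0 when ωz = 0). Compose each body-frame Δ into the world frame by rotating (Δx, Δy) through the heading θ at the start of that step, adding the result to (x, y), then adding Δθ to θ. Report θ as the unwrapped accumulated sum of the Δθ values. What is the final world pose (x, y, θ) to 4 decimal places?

step 1: ξ=(vx,vy,ωz)=(-0.1700, -0.0300, -0.1111), dt=1.0 → body Δ=(-0.1713, -0.0205, -0.1111) → world pose (-0.1713, -0.0205, -0.1111)
step 2: ξ=(vx,vy,ωz)=(0.0400, 0.0500, 0.0741), dt=1.2 → body Δ=(0.0453, 0.0621, 0.0889) → world pose (-0.1194, 0.0361, -0.0222)
step 3: ξ=(vx,vy,ωz)=(-0.1300, -0.0200, 0.1111), dt=1.2 → body Δ=(-0.1539, -0.0343, 0.1333) → world pose (-0.2741, 0.0053, 0.1111)

(-0.2741, 0.0053, 0.1111)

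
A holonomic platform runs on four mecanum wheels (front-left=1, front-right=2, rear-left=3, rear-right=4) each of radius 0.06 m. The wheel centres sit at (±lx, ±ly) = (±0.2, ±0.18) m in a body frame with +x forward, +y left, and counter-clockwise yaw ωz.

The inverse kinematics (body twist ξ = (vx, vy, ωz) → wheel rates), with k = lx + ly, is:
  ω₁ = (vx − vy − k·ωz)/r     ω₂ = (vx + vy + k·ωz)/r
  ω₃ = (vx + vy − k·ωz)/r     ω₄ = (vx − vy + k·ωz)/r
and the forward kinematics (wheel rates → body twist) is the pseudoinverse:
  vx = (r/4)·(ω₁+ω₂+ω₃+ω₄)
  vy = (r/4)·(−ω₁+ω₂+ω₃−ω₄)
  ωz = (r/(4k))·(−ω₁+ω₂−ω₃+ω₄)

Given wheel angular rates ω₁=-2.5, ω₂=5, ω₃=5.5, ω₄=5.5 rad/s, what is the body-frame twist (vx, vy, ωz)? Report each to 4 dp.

(0.2025, 0.1125, 0.2961)

k = lx + ly = 0.2 + 0.18 = 0.3800
ω₁+ω₂+ω₃+ω₄ = 13.5000  →  vx = (0.06/4)·13.5000 = 0.2025
−ω₁+ω₂+ω₃−ω₄ = 7.5000  →  vy = (0.06/4)·7.5000 = 0.1125
−ω₁+ω₂−ω₃+ω₄ = 7.5000  →  ωz = (0.06/1.5200)·7.5000 = 0.2961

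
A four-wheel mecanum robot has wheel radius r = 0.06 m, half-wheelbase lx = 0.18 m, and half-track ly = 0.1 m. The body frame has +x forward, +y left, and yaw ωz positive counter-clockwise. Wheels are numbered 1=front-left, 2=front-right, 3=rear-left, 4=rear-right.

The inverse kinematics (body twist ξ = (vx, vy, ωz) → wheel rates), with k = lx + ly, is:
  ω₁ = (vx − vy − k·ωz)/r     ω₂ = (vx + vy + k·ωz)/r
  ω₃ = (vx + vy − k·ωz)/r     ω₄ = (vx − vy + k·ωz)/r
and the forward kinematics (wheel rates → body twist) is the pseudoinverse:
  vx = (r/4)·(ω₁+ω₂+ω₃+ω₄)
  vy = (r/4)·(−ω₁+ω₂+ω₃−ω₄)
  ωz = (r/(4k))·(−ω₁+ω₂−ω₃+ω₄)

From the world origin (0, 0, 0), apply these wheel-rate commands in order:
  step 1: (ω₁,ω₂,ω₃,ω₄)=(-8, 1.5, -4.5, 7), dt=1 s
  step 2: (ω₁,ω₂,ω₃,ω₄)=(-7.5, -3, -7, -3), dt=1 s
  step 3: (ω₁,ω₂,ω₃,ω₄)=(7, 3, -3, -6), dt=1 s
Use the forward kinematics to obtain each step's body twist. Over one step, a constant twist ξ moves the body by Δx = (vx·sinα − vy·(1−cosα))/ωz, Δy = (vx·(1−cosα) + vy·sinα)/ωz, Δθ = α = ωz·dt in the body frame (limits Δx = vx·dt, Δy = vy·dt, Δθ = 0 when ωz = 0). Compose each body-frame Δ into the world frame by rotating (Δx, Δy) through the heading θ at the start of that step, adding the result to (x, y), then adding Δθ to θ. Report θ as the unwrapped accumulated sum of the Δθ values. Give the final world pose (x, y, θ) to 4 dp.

step 1: ξ=(vx,vy,ωz)=(-0.0600, -0.0300, 1.1250), dt=1.0 → body Δ=(-0.0330, -0.0544, 1.1250) → world pose (-0.0330, -0.0544, 1.1250)
step 2: ξ=(vx,vy,ωz)=(-0.3075, 0.0075, 0.4554), dt=1.0 → body Δ=(-0.2987, -0.0616, 0.4554) → world pose (-0.1062, -0.3504, 1.5804)
step 3: ξ=(vx,vy,ωz)=(0.0150, -0.0150, -0.3750), dt=1.0 → body Δ=(0.0119, -0.0174, -0.3750) → world pose (-0.0889, -0.3384, 1.2054)

(-0.0889, -0.3384, 1.2054)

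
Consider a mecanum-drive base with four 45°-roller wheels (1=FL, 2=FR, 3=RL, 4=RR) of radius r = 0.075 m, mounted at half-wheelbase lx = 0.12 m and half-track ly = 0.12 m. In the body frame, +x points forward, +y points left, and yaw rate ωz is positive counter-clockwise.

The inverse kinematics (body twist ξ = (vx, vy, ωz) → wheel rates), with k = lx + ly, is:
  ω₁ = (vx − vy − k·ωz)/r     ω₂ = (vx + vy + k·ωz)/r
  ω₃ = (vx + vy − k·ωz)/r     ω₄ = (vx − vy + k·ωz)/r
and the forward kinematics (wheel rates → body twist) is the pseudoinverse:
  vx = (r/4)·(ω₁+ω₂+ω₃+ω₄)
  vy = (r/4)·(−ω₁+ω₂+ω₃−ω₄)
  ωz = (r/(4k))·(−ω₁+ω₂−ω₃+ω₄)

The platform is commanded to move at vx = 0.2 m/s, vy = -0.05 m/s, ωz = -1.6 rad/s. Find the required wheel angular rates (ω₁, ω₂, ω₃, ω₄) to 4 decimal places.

(8.4533, -3.1200, 7.1200, -1.7867)

k = lx + ly = 0.12 + 0.12 = 0.2400;  k·ωz = 0.2400·-1.6 = -0.3840
ω₁ (FL) = (vx − vy − k·ωz)/r = 0.6340/0.075 = 8.4533
ω₂ (FR) = (vx + vy + k·ωz)/r = -0.2340/0.075 = -3.1200
ω₃ (RL) = (vx + vy − k·ωz)/r = 0.5340/0.075 = 7.1200
ω₄ (RR) = (vx − vy + k·ωz)/r = -0.1340/0.075 = -1.7867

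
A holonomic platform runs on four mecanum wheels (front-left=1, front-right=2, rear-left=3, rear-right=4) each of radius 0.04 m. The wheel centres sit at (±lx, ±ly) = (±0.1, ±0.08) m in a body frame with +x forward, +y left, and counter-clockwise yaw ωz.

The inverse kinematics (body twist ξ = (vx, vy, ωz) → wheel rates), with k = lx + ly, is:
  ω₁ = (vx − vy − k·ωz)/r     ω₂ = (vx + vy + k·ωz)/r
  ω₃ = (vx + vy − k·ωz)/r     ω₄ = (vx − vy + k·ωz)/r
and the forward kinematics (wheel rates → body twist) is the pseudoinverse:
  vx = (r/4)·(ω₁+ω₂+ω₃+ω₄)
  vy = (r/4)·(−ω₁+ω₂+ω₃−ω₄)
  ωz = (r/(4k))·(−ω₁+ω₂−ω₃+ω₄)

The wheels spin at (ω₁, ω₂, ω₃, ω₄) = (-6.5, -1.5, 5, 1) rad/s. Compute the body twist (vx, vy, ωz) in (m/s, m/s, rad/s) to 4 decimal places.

k = lx + ly = 0.1 + 0.08 = 0.1800
ω₁+ω₂+ω₃+ω₄ = -2.0000  →  vx = (0.04/4)·-2.0000 = -0.0200
−ω₁+ω₂+ω₃−ω₄ = 9.0000  →  vy = (0.04/4)·9.0000 = 0.0900
−ω₁+ω₂−ω₃+ω₄ = 1.0000  →  ωz = (0.04/0.7200)·1.0000 = 0.0556

(-0.0200, 0.0900, 0.0556)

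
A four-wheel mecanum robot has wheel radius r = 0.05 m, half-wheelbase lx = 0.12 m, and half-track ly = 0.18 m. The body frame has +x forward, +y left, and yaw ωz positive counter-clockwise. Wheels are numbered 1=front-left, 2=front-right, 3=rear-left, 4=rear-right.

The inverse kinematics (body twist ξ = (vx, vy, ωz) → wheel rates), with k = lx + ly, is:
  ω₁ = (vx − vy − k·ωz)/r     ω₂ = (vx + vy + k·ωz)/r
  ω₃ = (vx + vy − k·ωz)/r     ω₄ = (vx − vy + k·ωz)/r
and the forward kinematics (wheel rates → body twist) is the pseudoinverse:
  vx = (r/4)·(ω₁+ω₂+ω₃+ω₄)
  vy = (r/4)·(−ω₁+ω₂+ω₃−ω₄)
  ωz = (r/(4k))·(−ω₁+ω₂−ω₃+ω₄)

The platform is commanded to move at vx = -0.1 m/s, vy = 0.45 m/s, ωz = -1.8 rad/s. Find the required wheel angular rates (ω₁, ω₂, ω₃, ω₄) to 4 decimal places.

k = lx + ly = 0.12 + 0.18 = 0.3000;  k·ωz = 0.3000·-1.8 = -0.5400
ω₁ (FL) = (vx − vy − k·ωz)/r = -0.0100/0.05 = -0.2000
ω₂ (FR) = (vx + vy + k·ωz)/r = -0.1900/0.05 = -3.8000
ω₃ (RL) = (vx + vy − k·ωz)/r = 0.8900/0.05 = 17.8000
ω₄ (RR) = (vx − vy + k·ωz)/r = -1.0900/0.05 = -21.8000

(-0.2000, -3.8000, 17.8000, -21.8000)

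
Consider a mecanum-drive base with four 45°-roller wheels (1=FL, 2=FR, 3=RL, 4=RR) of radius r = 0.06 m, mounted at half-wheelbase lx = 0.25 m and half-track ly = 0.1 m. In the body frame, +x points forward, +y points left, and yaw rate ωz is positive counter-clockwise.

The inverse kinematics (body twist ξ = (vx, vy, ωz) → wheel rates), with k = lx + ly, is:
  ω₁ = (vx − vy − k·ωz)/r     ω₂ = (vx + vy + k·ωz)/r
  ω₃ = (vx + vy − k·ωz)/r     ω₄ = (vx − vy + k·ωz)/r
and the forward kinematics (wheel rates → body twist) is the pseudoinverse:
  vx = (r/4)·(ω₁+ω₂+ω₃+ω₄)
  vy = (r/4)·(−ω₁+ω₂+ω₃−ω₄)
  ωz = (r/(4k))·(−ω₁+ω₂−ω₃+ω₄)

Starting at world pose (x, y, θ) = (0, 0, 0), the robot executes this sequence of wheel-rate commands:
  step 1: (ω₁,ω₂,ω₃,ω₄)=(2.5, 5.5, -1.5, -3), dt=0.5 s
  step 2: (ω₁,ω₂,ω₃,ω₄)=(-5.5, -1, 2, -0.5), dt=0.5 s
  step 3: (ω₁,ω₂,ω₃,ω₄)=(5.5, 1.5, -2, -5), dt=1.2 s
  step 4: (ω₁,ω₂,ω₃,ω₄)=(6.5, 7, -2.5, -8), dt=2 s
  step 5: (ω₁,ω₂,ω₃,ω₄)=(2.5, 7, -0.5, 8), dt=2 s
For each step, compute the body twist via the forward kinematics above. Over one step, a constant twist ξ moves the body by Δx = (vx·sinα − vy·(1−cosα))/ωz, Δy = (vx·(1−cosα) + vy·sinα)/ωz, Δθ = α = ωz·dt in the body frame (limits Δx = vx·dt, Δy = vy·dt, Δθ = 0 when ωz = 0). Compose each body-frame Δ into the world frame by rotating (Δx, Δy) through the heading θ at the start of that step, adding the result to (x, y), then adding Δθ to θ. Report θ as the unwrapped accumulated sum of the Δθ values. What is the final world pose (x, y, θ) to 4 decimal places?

(0.6079, -0.0071, 0.4007)

step 1: ξ=(vx,vy,ωz)=(0.0525, 0.0675, 0.0643), dt=0.5 → body Δ=(0.0257, 0.0342, 0.0321) → world pose (0.0257, 0.0342, 0.0321)
step 2: ξ=(vx,vy,ωz)=(-0.0750, 0.1050, 0.0857), dt=0.5 → body Δ=(-0.0386, 0.0517, 0.0429) → world pose (-0.0146, 0.0846, 0.0750)
step 3: ξ=(vx,vy,ωz)=(0.0000, -0.0150, -0.3000), dt=1.2 → body Δ=(-0.0032, -0.0176, -0.3600) → world pose (-0.0164, 0.0668, -0.2850)
step 4: ξ=(vx,vy,ωz)=(0.0450, 0.0900, -0.2143), dt=2.0 → body Δ=(0.1253, 0.1555, -0.4286) → world pose (0.1475, 0.1808, -0.7136)
step 5: ξ=(vx,vy,ωz)=(0.2550, -0.0600, 0.5571), dt=2.0 → body Δ=(0.4710, 0.1593, 1.1143) → world pose (0.6079, -0.0071, 0.4007)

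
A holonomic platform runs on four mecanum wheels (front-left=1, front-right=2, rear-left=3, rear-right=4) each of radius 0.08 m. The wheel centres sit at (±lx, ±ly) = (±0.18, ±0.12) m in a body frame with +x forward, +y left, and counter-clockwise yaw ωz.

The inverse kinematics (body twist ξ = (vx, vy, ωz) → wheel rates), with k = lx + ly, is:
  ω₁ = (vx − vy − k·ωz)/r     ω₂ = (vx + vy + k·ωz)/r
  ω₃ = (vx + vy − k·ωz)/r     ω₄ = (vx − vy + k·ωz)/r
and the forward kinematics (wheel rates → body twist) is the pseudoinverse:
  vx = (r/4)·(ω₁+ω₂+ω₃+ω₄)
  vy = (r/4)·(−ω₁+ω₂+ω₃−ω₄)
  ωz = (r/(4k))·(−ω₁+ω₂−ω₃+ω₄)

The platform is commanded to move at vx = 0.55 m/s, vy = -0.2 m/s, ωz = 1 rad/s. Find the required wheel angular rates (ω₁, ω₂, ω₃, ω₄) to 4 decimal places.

k = lx + ly = 0.18 + 0.12 = 0.3000;  k·ωz = 0.3000·1 = 0.3000
ω₁ (FL) = (vx − vy − k·ωz)/r = 0.4500/0.08 = 5.6250
ω₂ (FR) = (vx + vy + k·ωz)/r = 0.6500/0.08 = 8.1250
ω₃ (RL) = (vx + vy − k·ωz)/r = 0.0500/0.08 = 0.6250
ω₄ (RR) = (vx − vy + k·ωz)/r = 1.0500/0.08 = 13.1250

(5.6250, 8.1250, 0.6250, 13.1250)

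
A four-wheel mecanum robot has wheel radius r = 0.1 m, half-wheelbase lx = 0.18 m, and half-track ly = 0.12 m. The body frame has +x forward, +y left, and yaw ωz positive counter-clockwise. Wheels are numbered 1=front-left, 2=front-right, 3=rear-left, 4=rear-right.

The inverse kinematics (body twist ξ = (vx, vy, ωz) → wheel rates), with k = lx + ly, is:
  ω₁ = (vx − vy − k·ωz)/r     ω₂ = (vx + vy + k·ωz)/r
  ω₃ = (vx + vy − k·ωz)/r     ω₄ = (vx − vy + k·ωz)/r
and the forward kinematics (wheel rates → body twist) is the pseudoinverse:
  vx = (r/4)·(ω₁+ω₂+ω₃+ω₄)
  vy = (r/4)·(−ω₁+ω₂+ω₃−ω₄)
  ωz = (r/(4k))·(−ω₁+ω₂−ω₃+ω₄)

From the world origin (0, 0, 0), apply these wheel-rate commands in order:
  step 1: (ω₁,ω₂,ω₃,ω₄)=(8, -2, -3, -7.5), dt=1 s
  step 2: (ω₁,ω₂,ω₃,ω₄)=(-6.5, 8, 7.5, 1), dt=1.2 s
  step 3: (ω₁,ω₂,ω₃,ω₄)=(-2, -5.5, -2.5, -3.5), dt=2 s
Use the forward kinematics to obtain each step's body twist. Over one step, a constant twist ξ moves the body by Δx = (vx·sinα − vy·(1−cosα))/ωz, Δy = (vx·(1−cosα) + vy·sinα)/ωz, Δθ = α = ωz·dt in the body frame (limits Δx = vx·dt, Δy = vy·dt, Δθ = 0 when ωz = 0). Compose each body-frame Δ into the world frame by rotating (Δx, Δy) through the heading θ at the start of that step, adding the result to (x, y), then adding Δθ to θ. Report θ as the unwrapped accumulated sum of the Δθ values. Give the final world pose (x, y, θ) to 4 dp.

(-0.0685, 0.5448, -1.1583)

step 1: ξ=(vx,vy,ωz)=(-0.1125, -0.1375, -1.2083), dt=1.0 → body Δ=(-0.1605, -0.0463, -1.2083) → world pose (-0.1605, -0.0463, -1.2083)
step 2: ξ=(vx,vy,ωz)=(0.2500, 0.5250, 0.6667), dt=1.2 → body Δ=(0.0302, 0.6787, 0.8000) → world pose (0.4848, 0.1661, -0.4083)
step 3: ξ=(vx,vy,ωz)=(-0.3375, -0.0625, -0.3750), dt=2.0 → body Δ=(-0.6582, 0.1279, -0.7500) → world pose (-0.0685, 0.5448, -1.1583)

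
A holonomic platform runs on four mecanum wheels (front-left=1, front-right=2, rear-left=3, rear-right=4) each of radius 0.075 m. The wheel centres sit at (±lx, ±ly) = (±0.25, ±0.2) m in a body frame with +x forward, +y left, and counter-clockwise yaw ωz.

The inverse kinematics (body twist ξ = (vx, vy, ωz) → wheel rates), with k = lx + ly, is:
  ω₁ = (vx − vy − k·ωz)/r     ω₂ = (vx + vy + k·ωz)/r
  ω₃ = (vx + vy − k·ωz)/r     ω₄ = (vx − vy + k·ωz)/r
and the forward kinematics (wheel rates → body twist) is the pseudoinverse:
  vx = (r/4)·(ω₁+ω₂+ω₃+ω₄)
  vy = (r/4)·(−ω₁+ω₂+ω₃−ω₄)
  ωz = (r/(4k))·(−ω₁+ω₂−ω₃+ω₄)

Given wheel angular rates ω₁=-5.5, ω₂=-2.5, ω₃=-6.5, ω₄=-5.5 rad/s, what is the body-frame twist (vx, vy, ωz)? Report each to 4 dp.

(-0.3750, 0.0375, 0.1667)

k = lx + ly = 0.25 + 0.2 = 0.4500
ω₁+ω₂+ω₃+ω₄ = -20.0000  →  vx = (0.075/4)·-20.0000 = -0.3750
−ω₁+ω₂+ω₃−ω₄ = 2.0000  →  vy = (0.075/4)·2.0000 = 0.0375
−ω₁+ω₂−ω₃+ω₄ = 4.0000  →  ωz = (0.075/1.8000)·4.0000 = 0.1667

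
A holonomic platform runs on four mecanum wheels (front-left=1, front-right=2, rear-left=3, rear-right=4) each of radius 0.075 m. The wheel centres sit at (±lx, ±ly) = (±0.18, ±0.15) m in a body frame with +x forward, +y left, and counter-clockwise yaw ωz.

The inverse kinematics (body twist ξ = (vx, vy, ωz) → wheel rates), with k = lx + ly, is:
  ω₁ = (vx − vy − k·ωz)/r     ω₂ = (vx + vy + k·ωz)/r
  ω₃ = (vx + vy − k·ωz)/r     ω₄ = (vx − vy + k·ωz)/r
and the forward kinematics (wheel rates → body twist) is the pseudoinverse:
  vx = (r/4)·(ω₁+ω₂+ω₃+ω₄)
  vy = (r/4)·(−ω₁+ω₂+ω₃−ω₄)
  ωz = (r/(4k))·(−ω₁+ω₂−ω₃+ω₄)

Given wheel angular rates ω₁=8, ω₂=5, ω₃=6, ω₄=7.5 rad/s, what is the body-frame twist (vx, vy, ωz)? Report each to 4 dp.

k = lx + ly = 0.18 + 0.15 = 0.3300
ω₁+ω₂+ω₃+ω₄ = 26.5000  →  vx = (0.075/4)·26.5000 = 0.4969
−ω₁+ω₂+ω₃−ω₄ = -4.5000  →  vy = (0.075/4)·-4.5000 = -0.0844
−ω₁+ω₂−ω₃+ω₄ = -1.5000  →  ωz = (0.075/1.3200)·-1.5000 = -0.0852

(0.4969, -0.0844, -0.0852)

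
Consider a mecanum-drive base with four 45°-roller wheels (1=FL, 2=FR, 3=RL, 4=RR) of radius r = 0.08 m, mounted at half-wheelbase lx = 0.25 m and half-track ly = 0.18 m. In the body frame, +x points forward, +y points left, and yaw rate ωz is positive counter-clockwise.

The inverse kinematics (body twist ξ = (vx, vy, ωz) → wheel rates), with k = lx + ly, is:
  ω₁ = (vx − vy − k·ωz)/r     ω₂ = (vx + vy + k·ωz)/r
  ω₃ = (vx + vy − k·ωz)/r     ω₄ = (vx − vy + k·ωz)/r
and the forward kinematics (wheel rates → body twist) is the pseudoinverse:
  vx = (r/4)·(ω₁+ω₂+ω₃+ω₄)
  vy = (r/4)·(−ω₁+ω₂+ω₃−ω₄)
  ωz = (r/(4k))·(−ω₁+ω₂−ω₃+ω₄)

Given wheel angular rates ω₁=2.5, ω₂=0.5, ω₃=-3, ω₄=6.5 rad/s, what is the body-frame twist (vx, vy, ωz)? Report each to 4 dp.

k = lx + ly = 0.25 + 0.18 = 0.4300
ω₁+ω₂+ω₃+ω₄ = 6.5000  →  vx = (0.08/4)·6.5000 = 0.1300
−ω₁+ω₂+ω₃−ω₄ = -11.5000  →  vy = (0.08/4)·-11.5000 = -0.2300
−ω₁+ω₂−ω₃+ω₄ = 7.5000  →  ωz = (0.08/1.7200)·7.5000 = 0.3488

(0.1300, -0.2300, 0.3488)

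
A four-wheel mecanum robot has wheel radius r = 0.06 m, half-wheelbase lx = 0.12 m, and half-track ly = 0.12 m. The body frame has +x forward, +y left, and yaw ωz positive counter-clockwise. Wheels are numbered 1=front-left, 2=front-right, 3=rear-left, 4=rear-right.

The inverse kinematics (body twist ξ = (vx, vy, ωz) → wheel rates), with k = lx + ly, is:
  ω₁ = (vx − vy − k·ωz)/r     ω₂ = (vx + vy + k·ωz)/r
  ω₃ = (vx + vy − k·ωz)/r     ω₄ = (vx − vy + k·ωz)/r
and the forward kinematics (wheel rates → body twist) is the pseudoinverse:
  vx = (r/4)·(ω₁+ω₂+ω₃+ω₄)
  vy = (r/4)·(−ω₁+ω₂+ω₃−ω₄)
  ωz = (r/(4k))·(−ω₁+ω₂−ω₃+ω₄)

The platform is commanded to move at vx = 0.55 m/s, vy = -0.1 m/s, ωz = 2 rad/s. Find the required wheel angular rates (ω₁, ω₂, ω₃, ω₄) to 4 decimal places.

(2.8333, 15.5000, -0.5000, 18.8333)

k = lx + ly = 0.12 + 0.12 = 0.2400;  k·ωz = 0.2400·2 = 0.4800
ω₁ (FL) = (vx − vy − k·ωz)/r = 0.1700/0.06 = 2.8333
ω₂ (FR) = (vx + vy + k·ωz)/r = 0.9300/0.06 = 15.5000
ω₃ (RL) = (vx + vy − k·ωz)/r = -0.0300/0.06 = -0.5000
ω₄ (RR) = (vx − vy + k·ωz)/r = 1.1300/0.06 = 18.8333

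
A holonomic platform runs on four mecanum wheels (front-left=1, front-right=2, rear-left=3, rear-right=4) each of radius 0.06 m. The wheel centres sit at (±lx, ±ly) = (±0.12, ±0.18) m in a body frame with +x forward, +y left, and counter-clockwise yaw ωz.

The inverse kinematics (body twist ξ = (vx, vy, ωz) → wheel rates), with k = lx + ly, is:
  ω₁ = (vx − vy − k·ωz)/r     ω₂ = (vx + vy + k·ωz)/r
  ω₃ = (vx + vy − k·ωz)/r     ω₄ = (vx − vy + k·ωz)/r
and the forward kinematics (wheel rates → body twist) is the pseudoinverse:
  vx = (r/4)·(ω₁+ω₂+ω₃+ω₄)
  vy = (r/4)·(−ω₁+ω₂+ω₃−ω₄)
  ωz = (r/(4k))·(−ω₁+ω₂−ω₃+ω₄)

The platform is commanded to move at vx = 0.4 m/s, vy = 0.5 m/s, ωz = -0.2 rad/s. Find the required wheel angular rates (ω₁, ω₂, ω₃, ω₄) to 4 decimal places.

k = lx + ly = 0.12 + 0.18 = 0.3000;  k·ωz = 0.3000·-0.2 = -0.0600
ω₁ (FL) = (vx − vy − k·ωz)/r = -0.0400/0.06 = -0.6667
ω₂ (FR) = (vx + vy + k·ωz)/r = 0.8400/0.06 = 14.0000
ω₃ (RL) = (vx + vy − k·ωz)/r = 0.9600/0.06 = 16.0000
ω₄ (RR) = (vx − vy + k·ωz)/r = -0.1600/0.06 = -2.6667

(-0.6667, 14.0000, 16.0000, -2.6667)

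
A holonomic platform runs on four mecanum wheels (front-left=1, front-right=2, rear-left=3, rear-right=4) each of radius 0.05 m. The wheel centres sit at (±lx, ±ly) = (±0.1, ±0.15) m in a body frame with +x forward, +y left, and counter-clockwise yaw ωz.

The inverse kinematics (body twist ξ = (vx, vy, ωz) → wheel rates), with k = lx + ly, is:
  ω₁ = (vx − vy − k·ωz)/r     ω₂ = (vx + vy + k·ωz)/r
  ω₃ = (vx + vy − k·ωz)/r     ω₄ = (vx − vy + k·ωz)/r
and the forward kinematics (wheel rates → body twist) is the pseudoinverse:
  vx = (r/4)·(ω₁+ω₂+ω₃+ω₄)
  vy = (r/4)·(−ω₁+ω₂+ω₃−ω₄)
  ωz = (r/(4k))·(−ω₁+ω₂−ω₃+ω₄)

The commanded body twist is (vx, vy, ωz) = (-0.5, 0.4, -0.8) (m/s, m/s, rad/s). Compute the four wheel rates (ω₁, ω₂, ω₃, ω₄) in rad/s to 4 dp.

(-14.0000, -6.0000, 2.0000, -22.0000)

k = lx + ly = 0.1 + 0.15 = 0.2500;  k·ωz = 0.2500·-0.8 = -0.2000
ω₁ (FL) = (vx − vy − k·ωz)/r = -0.7000/0.05 = -14.0000
ω₂ (FR) = (vx + vy + k·ωz)/r = -0.3000/0.05 = -6.0000
ω₃ (RL) = (vx + vy − k·ωz)/r = 0.1000/0.05 = 2.0000
ω₄ (RR) = (vx − vy + k·ωz)/r = -1.1000/0.05 = -22.0000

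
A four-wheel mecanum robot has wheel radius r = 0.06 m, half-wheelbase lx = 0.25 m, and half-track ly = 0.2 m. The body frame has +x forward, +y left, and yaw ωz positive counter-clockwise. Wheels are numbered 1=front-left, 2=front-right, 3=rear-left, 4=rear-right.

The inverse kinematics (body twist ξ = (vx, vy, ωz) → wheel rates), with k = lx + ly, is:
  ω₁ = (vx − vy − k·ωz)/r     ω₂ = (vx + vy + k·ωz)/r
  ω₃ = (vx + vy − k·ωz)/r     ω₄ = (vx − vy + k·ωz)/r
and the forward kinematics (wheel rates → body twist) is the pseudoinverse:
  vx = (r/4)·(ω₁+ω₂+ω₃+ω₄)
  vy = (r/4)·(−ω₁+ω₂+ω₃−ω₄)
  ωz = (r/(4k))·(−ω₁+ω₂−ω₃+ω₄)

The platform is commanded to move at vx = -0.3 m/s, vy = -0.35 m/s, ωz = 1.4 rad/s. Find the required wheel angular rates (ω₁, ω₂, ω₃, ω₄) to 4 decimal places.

(-9.6667, -0.3333, -21.3333, 11.3333)

k = lx + ly = 0.25 + 0.2 = 0.4500;  k·ωz = 0.4500·1.4 = 0.6300
ω₁ (FL) = (vx − vy − k·ωz)/r = -0.5800/0.06 = -9.6667
ω₂ (FR) = (vx + vy + k·ωz)/r = -0.0200/0.06 = -0.3333
ω₃ (RL) = (vx + vy − k·ωz)/r = -1.2800/0.06 = -21.3333
ω₄ (RR) = (vx − vy + k·ωz)/r = 0.6800/0.06 = 11.3333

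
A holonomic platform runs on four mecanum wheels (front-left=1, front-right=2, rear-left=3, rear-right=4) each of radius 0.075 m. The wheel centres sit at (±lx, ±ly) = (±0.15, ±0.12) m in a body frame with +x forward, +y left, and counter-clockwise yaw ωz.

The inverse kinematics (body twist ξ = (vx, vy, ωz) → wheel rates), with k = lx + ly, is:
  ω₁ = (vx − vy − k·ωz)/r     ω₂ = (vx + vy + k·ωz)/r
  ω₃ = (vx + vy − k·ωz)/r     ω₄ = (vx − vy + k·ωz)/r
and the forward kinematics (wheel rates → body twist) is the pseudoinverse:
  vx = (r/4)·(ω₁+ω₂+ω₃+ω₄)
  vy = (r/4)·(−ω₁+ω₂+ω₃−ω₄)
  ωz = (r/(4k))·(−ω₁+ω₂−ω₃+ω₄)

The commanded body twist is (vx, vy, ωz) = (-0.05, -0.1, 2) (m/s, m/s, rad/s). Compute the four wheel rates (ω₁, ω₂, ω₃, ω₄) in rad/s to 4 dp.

(-6.5333, 5.2000, -9.2000, 7.8667)

k = lx + ly = 0.15 + 0.12 = 0.2700;  k·ωz = 0.2700·2 = 0.5400
ω₁ (FL) = (vx − vy − k·ωz)/r = -0.4900/0.075 = -6.5333
ω₂ (FR) = (vx + vy + k·ωz)/r = 0.3900/0.075 = 5.2000
ω₃ (RL) = (vx + vy − k·ωz)/r = -0.6900/0.075 = -9.2000
ω₄ (RR) = (vx − vy + k·ωz)/r = 0.5900/0.075 = 7.8667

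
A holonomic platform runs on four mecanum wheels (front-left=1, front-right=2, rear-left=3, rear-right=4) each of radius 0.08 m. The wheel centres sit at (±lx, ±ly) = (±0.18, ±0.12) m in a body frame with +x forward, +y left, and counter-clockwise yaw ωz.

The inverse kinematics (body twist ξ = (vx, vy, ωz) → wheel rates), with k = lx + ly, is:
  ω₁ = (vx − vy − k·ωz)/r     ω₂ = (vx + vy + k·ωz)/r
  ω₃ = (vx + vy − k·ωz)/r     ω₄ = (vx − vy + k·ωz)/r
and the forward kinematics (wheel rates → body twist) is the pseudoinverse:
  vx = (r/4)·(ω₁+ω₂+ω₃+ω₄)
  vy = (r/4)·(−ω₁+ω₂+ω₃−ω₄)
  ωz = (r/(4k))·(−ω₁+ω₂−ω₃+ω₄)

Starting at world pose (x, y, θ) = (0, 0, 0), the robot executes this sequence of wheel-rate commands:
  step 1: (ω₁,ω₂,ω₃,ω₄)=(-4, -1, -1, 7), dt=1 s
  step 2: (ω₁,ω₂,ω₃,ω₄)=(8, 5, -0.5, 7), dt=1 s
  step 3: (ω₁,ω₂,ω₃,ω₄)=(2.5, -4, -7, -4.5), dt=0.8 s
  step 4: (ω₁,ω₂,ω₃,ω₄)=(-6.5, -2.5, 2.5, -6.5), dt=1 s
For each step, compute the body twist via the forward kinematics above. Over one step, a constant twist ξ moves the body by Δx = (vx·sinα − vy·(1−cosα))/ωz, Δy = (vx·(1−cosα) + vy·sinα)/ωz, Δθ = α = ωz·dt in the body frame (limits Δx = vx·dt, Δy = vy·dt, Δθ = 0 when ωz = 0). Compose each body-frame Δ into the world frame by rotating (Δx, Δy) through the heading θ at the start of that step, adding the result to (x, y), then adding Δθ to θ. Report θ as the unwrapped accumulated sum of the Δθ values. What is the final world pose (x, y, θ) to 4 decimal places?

step 1: ξ=(vx,vy,ωz)=(0.0200, -0.1000, 0.7333), dt=1.0 → body Δ=(0.0533, -0.0843, 0.7333) → world pose (0.0533, -0.0843, 0.7333)
step 2: ξ=(vx,vy,ωz)=(0.3900, -0.2100, 0.3000), dt=1.0 → body Δ=(0.4154, -0.1488, 0.3000) → world pose (0.4616, 0.0833, 1.0333)
step 3: ξ=(vx,vy,ωz)=(-0.2600, -0.1800, -0.2667), dt=0.8 → body Δ=(-0.2217, -0.1208, -0.2133) → world pose (0.4518, -0.1691, 0.8200)
step 4: ξ=(vx,vy,ωz)=(-0.2600, 0.2600, -0.3333), dt=1.0 → body Δ=(-0.2123, 0.2981, -0.3333) → world pose (0.0890, -0.1209, 0.4867)

(0.0890, -0.1209, 0.4867)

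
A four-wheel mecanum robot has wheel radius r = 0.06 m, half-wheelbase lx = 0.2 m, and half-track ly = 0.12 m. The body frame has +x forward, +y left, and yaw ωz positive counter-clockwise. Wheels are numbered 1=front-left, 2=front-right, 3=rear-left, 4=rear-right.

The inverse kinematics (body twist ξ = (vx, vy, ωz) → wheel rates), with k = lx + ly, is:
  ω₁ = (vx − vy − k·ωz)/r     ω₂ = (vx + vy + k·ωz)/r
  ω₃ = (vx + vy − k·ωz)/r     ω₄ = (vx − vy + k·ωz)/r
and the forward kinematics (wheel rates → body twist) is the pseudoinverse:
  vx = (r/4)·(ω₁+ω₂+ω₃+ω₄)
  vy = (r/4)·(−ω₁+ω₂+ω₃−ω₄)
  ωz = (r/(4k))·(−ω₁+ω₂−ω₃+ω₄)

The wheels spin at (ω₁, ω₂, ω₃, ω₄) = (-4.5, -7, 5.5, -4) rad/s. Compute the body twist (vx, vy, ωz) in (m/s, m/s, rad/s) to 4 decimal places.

k = lx + ly = 0.2 + 0.12 = 0.3200
ω₁+ω₂+ω₃+ω₄ = -10.0000  →  vx = (0.06/4)·-10.0000 = -0.1500
−ω₁+ω₂+ω₃−ω₄ = 7.0000  →  vy = (0.06/4)·7.0000 = 0.1050
−ω₁+ω₂−ω₃+ω₄ = -12.0000  →  ωz = (0.06/1.2800)·-12.0000 = -0.5625

(-0.1500, 0.1050, -0.5625)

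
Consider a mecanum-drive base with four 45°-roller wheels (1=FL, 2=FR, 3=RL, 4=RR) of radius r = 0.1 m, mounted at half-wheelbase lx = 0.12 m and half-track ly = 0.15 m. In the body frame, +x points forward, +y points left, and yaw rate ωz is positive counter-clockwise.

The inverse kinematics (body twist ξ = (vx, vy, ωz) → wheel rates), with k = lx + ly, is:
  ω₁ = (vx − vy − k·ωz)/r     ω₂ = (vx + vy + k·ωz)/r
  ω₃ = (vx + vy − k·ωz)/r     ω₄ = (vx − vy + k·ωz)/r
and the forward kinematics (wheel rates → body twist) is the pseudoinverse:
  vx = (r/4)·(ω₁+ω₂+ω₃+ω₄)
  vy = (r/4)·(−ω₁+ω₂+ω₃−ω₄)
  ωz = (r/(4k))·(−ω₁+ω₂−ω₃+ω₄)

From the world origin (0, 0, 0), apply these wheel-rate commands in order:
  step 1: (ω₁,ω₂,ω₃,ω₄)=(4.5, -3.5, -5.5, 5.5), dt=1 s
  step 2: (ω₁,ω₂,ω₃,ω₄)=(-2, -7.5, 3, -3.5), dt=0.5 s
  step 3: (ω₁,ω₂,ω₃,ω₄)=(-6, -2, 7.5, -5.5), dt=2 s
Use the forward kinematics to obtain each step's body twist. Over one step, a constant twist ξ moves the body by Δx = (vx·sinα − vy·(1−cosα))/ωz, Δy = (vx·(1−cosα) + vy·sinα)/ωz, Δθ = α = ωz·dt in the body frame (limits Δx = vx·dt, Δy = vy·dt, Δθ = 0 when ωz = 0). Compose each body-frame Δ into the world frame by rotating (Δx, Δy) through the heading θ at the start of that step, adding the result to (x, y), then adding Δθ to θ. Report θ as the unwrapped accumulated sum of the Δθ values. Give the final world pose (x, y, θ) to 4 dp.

(0.5252, 0.1206, -1.9444)

step 1: ξ=(vx,vy,ωz)=(0.0250, -0.4750, 0.2778), dt=1.0 → body Δ=(0.0902, -0.4655, 0.2778) → world pose (0.0902, -0.4655, 0.2778)
step 2: ξ=(vx,vy,ωz)=(-0.2500, 0.0250, -1.1111), dt=0.5 → body Δ=(-0.1153, 0.0457, -0.5556) → world pose (-0.0332, -0.4531, -0.2778)
step 3: ξ=(vx,vy,ωz)=(-0.1500, 0.4250, -0.8333), dt=2.0 → body Δ=(0.3796, 0.7049, -1.6667) → world pose (0.5252, 0.1206, -1.9444)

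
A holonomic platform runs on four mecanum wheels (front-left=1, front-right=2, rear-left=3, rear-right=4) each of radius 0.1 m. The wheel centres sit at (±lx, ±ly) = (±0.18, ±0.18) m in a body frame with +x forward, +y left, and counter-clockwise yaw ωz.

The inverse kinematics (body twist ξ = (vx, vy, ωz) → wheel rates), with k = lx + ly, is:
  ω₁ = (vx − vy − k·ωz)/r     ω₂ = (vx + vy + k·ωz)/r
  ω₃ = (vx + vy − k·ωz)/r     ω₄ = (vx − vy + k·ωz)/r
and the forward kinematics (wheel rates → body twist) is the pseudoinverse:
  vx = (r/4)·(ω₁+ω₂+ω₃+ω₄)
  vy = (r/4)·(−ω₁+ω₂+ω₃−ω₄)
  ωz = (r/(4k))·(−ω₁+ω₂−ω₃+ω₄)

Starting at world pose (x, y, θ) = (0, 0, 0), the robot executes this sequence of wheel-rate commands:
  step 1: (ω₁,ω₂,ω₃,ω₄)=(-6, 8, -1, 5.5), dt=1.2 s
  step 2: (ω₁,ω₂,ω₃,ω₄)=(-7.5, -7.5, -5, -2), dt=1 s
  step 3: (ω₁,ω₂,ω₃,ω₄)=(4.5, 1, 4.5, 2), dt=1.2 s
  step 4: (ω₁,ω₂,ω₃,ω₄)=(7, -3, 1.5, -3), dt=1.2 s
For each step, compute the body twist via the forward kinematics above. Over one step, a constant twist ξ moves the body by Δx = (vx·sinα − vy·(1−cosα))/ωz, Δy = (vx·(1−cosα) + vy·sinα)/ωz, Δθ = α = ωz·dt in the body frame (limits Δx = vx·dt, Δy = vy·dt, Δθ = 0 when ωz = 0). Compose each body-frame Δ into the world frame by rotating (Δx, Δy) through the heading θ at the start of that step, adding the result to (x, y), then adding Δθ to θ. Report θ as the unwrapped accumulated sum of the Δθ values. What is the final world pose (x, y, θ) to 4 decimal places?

step 1: ξ=(vx,vy,ωz)=(0.1625, 0.1875, 1.4236), dt=1.2 → body Δ=(-0.0367, 0.2603, 1.7083) → world pose (-0.0367, 0.2603, 1.7083)
step 2: ξ=(vx,vy,ωz)=(-0.5500, -0.0750, 0.2083), dt=1.0 → body Δ=(-0.5382, -0.1315, 0.2083) → world pose (0.1674, -0.2549, 1.9167)
step 3: ξ=(vx,vy,ωz)=(0.3000, -0.0250, -0.4167), dt=1.2 → body Δ=(0.3378, -0.1169, -0.5000) → world pose (0.1628, 0.1026, 1.4167)
step 4: ξ=(vx,vy,ωz)=(0.0625, -0.1375, -1.0069), dt=1.2 → body Δ=(-0.0301, -0.1677, -1.2083) → world pose (0.3240, 0.0471, 0.2083)

(0.3240, 0.0471, 0.2083)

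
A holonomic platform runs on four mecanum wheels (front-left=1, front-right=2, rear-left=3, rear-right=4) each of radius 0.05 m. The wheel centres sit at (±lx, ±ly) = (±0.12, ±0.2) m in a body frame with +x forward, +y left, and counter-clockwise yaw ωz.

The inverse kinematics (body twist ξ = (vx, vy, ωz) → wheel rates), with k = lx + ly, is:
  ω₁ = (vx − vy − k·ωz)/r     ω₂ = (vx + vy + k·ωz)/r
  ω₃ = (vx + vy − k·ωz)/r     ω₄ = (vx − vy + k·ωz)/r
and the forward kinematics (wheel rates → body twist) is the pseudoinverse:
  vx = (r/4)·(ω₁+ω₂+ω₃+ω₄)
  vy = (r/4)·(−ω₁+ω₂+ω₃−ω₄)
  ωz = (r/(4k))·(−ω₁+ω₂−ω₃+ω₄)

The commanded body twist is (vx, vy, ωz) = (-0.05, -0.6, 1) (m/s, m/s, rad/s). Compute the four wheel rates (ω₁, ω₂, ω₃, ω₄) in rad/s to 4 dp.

k = lx + ly = 0.12 + 0.2 = 0.3200;  k·ωz = 0.3200·1 = 0.3200
ω₁ (FL) = (vx − vy − k·ωz)/r = 0.2300/0.05 = 4.6000
ω₂ (FR) = (vx + vy + k·ωz)/r = -0.3300/0.05 = -6.6000
ω₃ (RL) = (vx + vy − k·ωz)/r = -0.9700/0.05 = -19.4000
ω₄ (RR) = (vx − vy + k·ωz)/r = 0.8700/0.05 = 17.4000

(4.6000, -6.6000, -19.4000, 17.4000)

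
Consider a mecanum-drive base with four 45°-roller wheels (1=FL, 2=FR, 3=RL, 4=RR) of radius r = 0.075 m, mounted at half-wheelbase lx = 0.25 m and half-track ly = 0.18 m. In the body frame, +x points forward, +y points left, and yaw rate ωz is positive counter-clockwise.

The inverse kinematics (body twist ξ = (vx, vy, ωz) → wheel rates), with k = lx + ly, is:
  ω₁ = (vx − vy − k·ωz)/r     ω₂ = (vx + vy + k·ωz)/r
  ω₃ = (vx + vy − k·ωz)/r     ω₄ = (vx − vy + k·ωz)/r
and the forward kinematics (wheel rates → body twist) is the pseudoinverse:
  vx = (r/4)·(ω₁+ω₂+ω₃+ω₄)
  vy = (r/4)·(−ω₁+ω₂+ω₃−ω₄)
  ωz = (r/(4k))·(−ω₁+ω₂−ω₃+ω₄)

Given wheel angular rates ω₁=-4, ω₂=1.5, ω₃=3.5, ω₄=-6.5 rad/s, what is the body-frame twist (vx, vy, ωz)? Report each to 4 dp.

(-0.1031, 0.2906, -0.1962)

k = lx + ly = 0.25 + 0.18 = 0.4300
ω₁+ω₂+ω₃+ω₄ = -5.5000  →  vx = (0.075/4)·-5.5000 = -0.1031
−ω₁+ω₂+ω₃−ω₄ = 15.5000  →  vy = (0.075/4)·15.5000 = 0.2906
−ω₁+ω₂−ω₃+ω₄ = -4.5000  →  ωz = (0.075/1.7200)·-4.5000 = -0.1962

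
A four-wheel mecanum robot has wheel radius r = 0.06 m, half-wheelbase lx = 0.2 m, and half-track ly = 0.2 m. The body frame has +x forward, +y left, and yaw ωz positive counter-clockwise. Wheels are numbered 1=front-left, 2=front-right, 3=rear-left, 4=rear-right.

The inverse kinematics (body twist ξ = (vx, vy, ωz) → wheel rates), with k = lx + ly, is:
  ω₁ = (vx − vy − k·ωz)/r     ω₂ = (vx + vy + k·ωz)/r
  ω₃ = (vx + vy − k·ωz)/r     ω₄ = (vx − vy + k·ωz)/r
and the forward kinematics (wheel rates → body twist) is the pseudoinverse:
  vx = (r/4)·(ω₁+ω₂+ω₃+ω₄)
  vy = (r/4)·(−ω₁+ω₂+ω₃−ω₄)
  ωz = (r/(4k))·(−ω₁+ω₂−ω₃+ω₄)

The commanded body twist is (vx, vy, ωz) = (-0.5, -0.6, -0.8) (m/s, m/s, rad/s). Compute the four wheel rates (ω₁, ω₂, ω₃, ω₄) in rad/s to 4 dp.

(7.0000, -23.6667, -13.0000, -3.6667)

k = lx + ly = 0.2 + 0.2 = 0.4000;  k·ωz = 0.4000·-0.8 = -0.3200
ω₁ (FL) = (vx − vy − k·ωz)/r = 0.4200/0.06 = 7.0000
ω₂ (FR) = (vx + vy + k·ωz)/r = -1.4200/0.06 = -23.6667
ω₃ (RL) = (vx + vy − k·ωz)/r = -0.7800/0.06 = -13.0000
ω₄ (RR) = (vx − vy + k·ωz)/r = -0.2200/0.06 = -3.6667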